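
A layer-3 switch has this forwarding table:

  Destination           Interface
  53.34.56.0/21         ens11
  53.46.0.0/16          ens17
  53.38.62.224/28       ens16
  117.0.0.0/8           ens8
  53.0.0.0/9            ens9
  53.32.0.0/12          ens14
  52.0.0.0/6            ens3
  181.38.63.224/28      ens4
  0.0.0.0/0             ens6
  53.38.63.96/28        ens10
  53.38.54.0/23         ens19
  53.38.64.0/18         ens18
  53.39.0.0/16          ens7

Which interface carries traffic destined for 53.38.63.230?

ens14

Routes whose prefix contains 53.38.63.230:
  0.0.0.0/0 (default, matches everything) -> ens6
  52.0.0.0/6 (52.0.0.0 - 55.255.255.255) -> ens3
  53.0.0.0/9 (53.0.0.0 - 53.127.255.255) -> ens9
  53.32.0.0/12 (53.32.0.0 - 53.47.255.255) -> ens14
More-specific entries that do NOT match:
  53.38.62.224/28 (53.38.62.224 - 53.38.62.239) does not contain 53.38.63.230
  181.38.63.224/28 (181.38.63.224 - 181.38.63.239) does not contain 53.38.63.230
  53.38.63.96/28 (53.38.63.96 - 53.38.63.111) does not contain 53.38.63.230
  53.38.54.0/23 (53.38.54.0 - 53.38.55.255) does not contain 53.38.63.230
  53.34.56.0/21 (53.34.56.0 - 53.34.63.255) does not contain 53.38.63.230
  53.38.64.0/18 (53.38.64.0 - 53.38.127.255) does not contain 53.38.63.230
  53.46.0.0/16 (53.46.0.0 - 53.46.255.255) does not contain 53.38.63.230
  53.39.0.0/16 (53.39.0.0 - 53.39.255.255) does not contain 53.38.63.230
Longest matching prefix is /12 -> interface ens14.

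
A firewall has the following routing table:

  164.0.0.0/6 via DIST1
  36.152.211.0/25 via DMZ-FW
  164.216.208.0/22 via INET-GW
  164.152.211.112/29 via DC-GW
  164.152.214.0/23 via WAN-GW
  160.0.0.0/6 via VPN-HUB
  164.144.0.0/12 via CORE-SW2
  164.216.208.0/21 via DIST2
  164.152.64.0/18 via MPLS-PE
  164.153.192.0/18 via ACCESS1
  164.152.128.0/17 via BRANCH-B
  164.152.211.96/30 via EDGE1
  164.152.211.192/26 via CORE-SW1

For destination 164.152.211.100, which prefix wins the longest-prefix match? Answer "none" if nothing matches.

Entries matching 164.152.211.100:
  164.0.0.0/6 (164.0.0.0 - 167.255.255.255)
  164.144.0.0/12 (164.144.0.0 - 164.159.255.255)
  164.152.128.0/17 (164.152.128.0 - 164.152.255.255)
Most specific is 164.152.128.0/17.

164.152.128.0/17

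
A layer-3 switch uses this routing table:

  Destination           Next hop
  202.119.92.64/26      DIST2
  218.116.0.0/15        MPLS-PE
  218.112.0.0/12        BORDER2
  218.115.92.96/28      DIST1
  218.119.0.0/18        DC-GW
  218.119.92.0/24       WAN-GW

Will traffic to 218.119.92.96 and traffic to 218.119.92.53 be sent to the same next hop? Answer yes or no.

218.119.92.96: longest match 218.119.92.0/24 -> WAN-GW
218.119.92.53: longest match 218.119.92.0/24 -> WAN-GW

yes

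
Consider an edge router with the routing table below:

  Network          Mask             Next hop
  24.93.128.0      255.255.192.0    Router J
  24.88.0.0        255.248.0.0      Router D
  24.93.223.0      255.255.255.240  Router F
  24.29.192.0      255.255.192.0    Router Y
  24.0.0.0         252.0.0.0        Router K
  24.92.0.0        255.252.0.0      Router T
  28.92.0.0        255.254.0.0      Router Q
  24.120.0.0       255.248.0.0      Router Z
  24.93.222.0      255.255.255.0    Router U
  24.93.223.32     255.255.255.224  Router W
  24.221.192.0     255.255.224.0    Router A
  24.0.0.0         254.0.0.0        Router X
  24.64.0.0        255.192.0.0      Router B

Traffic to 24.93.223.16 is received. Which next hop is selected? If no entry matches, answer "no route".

Router T

Routes whose prefix contains 24.93.223.16:
  24.0.0.0/6 (24.0.0.0 - 27.255.255.255) -> Router K
  24.0.0.0/7 (24.0.0.0 - 25.255.255.255) -> Router X
  24.64.0.0/10 (24.64.0.0 - 24.127.255.255) -> Router B
  24.88.0.0/13 (24.88.0.0 - 24.95.255.255) -> Router D
  24.92.0.0/14 (24.92.0.0 - 24.95.255.255) -> Router T
More-specific entries that do NOT match:
  24.93.223.0/28 (24.93.223.0 - 24.93.223.15) does not contain 24.93.223.16
  24.93.223.32/27 (24.93.223.32 - 24.93.223.63) does not contain 24.93.223.16
  24.93.222.0/24 (24.93.222.0 - 24.93.222.255) does not contain 24.93.223.16
  24.221.192.0/19 (24.221.192.0 - 24.221.223.255) does not contain 24.93.223.16
  24.93.128.0/18 (24.93.128.0 - 24.93.191.255) does not contain 24.93.223.16
  24.29.192.0/18 (24.29.192.0 - 24.29.255.255) does not contain 24.93.223.16
  28.92.0.0/15 (28.92.0.0 - 28.93.255.255) does not contain 24.93.223.16
Longest matching prefix is /14 -> next hop Router T.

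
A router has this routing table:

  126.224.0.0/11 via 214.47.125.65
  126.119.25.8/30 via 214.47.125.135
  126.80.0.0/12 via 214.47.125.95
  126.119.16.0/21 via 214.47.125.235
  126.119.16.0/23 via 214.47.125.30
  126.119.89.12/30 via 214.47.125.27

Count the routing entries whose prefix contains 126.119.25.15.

No listed prefix contains 126.119.25.15.
Total matching entries: 0.

0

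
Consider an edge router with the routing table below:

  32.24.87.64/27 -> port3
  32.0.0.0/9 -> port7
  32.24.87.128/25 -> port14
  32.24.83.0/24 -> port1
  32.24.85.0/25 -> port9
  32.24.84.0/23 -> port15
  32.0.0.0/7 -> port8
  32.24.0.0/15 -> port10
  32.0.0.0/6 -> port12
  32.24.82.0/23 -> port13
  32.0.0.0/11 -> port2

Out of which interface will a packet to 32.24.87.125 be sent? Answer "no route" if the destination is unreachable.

port10

Routes whose prefix contains 32.24.87.125:
  32.0.0.0/6 (32.0.0.0 - 35.255.255.255) -> port12
  32.0.0.0/7 (32.0.0.0 - 33.255.255.255) -> port8
  32.0.0.0/9 (32.0.0.0 - 32.127.255.255) -> port7
  32.0.0.0/11 (32.0.0.0 - 32.31.255.255) -> port2
  32.24.0.0/15 (32.24.0.0 - 32.25.255.255) -> port10
More-specific entries that do NOT match:
  32.24.87.64/27 (32.24.87.64 - 32.24.87.95) does not contain 32.24.87.125
  32.24.87.128/25 (32.24.87.128 - 32.24.87.255) does not contain 32.24.87.125
  32.24.85.0/25 (32.24.85.0 - 32.24.85.127) does not contain 32.24.87.125
  32.24.83.0/24 (32.24.83.0 - 32.24.83.255) does not contain 32.24.87.125
  32.24.84.0/23 (32.24.84.0 - 32.24.85.255) does not contain 32.24.87.125
  32.24.82.0/23 (32.24.82.0 - 32.24.83.255) does not contain 32.24.87.125
Longest matching prefix is /15 -> interface port10.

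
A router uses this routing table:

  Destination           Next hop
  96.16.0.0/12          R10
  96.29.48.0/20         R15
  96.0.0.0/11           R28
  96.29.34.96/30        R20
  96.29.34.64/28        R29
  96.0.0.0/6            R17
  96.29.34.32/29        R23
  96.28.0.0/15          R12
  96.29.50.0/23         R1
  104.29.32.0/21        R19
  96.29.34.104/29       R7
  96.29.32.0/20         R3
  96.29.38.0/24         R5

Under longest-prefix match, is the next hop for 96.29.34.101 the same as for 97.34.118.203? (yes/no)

no

96.29.34.101: longest match 96.29.32.0/20 -> R3
97.34.118.203: longest match 96.0.0.0/6 -> R17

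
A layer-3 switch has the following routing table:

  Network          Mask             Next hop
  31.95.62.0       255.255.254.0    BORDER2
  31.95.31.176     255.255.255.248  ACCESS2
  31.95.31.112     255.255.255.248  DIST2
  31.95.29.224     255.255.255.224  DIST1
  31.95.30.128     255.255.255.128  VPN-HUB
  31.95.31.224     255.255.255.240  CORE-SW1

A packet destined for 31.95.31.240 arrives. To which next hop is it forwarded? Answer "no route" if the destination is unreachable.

no route

No entry's prefix contains 31.95.31.240; there is no default route.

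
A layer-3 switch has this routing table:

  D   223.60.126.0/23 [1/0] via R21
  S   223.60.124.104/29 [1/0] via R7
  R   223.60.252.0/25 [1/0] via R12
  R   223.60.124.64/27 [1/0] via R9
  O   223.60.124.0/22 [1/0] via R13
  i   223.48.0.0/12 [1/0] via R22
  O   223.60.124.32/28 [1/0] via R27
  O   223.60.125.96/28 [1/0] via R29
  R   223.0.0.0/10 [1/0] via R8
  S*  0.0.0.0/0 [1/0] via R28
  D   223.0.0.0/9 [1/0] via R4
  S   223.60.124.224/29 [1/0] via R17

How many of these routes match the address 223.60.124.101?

5

Prefixes containing 223.60.124.101:
  0.0.0.0/0 (default, matches everything)
  223.0.0.0/9 (223.0.0.0 - 223.127.255.255)
  223.0.0.0/10 (223.0.0.0 - 223.63.255.255)
  223.48.0.0/12 (223.48.0.0 - 223.63.255.255)
  223.60.124.0/22 (223.60.124.0 - 223.60.127.255)
Total matching entries: 5.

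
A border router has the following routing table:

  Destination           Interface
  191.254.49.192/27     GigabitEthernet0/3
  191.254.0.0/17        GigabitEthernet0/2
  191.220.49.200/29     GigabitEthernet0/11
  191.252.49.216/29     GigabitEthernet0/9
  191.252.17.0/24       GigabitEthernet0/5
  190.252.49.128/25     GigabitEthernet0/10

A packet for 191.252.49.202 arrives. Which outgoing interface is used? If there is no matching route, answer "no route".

No entry's prefix contains 191.252.49.202; there is no default route.

no route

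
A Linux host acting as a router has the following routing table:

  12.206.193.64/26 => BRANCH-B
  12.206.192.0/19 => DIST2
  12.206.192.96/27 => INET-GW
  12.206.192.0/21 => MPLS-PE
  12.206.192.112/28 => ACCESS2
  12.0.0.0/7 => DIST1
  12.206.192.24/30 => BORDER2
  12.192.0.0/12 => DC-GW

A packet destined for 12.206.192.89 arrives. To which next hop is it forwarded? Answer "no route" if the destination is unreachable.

MPLS-PE

Routes whose prefix contains 12.206.192.89:
  12.0.0.0/7 (12.0.0.0 - 13.255.255.255) -> DIST1
  12.192.0.0/12 (12.192.0.0 - 12.207.255.255) -> DC-GW
  12.206.192.0/19 (12.206.192.0 - 12.206.223.255) -> DIST2
  12.206.192.0/21 (12.206.192.0 - 12.206.199.255) -> MPLS-PE
More-specific entries that do NOT match:
  12.206.192.24/30 (12.206.192.24 - 12.206.192.27) does not contain 12.206.192.89
  12.206.192.112/28 (12.206.192.112 - 12.206.192.127) does not contain 12.206.192.89
  12.206.192.96/27 (12.206.192.96 - 12.206.192.127) does not contain 12.206.192.89
  12.206.193.64/26 (12.206.193.64 - 12.206.193.127) does not contain 12.206.192.89
Longest matching prefix is /21 -> next hop MPLS-PE.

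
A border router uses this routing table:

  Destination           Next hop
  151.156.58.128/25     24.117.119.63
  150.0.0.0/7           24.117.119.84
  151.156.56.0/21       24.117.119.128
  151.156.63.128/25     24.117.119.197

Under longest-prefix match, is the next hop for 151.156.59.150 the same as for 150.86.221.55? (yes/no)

151.156.59.150: longest match 151.156.56.0/21 -> 24.117.119.128
150.86.221.55: longest match 150.0.0.0/7 -> 24.117.119.84

no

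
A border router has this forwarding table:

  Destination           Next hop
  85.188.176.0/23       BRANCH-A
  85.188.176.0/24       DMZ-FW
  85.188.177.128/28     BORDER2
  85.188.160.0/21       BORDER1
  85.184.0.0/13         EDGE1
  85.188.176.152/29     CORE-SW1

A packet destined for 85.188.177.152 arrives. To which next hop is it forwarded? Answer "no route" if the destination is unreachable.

Routes whose prefix contains 85.188.177.152:
  85.184.0.0/13 (85.184.0.0 - 85.191.255.255) -> EDGE1
  85.188.176.0/23 (85.188.176.0 - 85.188.177.255) -> BRANCH-A
More-specific entries that do NOT match:
  85.188.176.152/29 (85.188.176.152 - 85.188.176.159) does not contain 85.188.177.152
  85.188.177.128/28 (85.188.177.128 - 85.188.177.143) does not contain 85.188.177.152
  85.188.176.0/24 (85.188.176.0 - 85.188.176.255) does not contain 85.188.177.152
Longest matching prefix is /23 -> next hop BRANCH-A.

BRANCH-A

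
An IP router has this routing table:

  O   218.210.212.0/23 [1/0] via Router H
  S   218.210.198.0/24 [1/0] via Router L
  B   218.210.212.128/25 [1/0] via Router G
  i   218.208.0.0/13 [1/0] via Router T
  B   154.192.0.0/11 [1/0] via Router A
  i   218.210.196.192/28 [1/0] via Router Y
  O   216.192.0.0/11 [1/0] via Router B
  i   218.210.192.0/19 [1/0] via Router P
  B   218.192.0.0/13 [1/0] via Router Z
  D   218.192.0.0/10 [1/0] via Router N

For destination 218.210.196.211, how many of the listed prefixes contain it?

3

Prefixes containing 218.210.196.211:
  218.192.0.0/10 (218.192.0.0 - 218.255.255.255)
  218.208.0.0/13 (218.208.0.0 - 218.215.255.255)
  218.210.192.0/19 (218.210.192.0 - 218.210.223.255)
Total matching entries: 3.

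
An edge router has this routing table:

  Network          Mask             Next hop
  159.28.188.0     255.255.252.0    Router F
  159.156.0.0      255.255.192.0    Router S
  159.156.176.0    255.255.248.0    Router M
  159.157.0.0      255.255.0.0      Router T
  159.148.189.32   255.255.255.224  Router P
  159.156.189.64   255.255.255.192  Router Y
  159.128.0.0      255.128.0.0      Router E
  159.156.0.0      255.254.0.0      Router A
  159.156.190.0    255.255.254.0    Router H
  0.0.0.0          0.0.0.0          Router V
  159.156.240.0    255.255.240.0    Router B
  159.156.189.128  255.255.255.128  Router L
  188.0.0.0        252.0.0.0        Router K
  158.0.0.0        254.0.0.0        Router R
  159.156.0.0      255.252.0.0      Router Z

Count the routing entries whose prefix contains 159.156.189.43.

Prefixes containing 159.156.189.43:
  0.0.0.0/0 (default, matches everything)
  158.0.0.0/7 (158.0.0.0 - 159.255.255.255)
  159.128.0.0/9 (159.128.0.0 - 159.255.255.255)
  159.156.0.0/14 (159.156.0.0 - 159.159.255.255)
  159.156.0.0/15 (159.156.0.0 - 159.157.255.255)
Total matching entries: 5.

5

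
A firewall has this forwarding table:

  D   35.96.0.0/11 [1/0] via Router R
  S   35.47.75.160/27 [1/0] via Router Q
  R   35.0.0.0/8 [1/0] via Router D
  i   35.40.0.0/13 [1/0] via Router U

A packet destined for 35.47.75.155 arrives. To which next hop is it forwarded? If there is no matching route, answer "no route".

Routes whose prefix contains 35.47.75.155:
  35.0.0.0/8 (35.0.0.0 - 35.255.255.255) -> Router D
  35.40.0.0/13 (35.40.0.0 - 35.47.255.255) -> Router U
More-specific entries that do NOT match:
  35.47.75.160/27 (35.47.75.160 - 35.47.75.191) does not contain 35.47.75.155
Longest matching prefix is /13 -> next hop Router U.

Router U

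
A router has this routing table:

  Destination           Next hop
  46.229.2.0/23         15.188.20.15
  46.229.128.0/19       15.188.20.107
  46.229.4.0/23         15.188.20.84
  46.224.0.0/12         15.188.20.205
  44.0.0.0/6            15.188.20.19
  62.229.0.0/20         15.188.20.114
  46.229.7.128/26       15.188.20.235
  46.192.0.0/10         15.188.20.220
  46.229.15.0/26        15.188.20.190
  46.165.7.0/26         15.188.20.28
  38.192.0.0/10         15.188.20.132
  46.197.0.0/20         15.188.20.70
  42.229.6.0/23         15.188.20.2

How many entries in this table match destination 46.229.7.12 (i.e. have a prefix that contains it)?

Prefixes containing 46.229.7.12:
  44.0.0.0/6 (44.0.0.0 - 47.255.255.255)
  46.192.0.0/10 (46.192.0.0 - 46.255.255.255)
  46.224.0.0/12 (46.224.0.0 - 46.239.255.255)
Total matching entries: 3.

3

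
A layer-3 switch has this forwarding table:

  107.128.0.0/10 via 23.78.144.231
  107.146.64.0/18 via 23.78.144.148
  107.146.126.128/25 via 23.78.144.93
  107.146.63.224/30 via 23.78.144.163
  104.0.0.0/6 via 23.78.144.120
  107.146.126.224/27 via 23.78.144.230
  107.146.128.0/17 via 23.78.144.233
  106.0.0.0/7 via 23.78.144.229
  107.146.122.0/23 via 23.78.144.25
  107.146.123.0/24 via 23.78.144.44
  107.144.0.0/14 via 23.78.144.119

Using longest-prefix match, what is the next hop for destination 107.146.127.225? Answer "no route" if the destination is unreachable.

23.78.144.148

Routes whose prefix contains 107.146.127.225:
  104.0.0.0/6 (104.0.0.0 - 107.255.255.255) -> 23.78.144.120
  106.0.0.0/7 (106.0.0.0 - 107.255.255.255) -> 23.78.144.229
  107.128.0.0/10 (107.128.0.0 - 107.191.255.255) -> 23.78.144.231
  107.144.0.0/14 (107.144.0.0 - 107.147.255.255) -> 23.78.144.119
  107.146.64.0/18 (107.146.64.0 - 107.146.127.255) -> 23.78.144.148
More-specific entries that do NOT match:
  107.146.63.224/30 (107.146.63.224 - 107.146.63.227) does not contain 107.146.127.225
  107.146.126.224/27 (107.146.126.224 - 107.146.126.255) does not contain 107.146.127.225
  107.146.126.128/25 (107.146.126.128 - 107.146.126.255) does not contain 107.146.127.225
  107.146.123.0/24 (107.146.123.0 - 107.146.123.255) does not contain 107.146.127.225
  107.146.122.0/23 (107.146.122.0 - 107.146.123.255) does not contain 107.146.127.225
Longest matching prefix is /18 -> next hop 23.78.144.148.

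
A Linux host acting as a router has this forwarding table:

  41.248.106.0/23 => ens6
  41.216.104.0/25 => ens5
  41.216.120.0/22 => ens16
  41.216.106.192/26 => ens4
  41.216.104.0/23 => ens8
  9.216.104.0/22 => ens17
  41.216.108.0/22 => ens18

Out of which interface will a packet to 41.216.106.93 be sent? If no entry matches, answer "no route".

no route

No entry's prefix contains 41.216.106.93; there is no default route.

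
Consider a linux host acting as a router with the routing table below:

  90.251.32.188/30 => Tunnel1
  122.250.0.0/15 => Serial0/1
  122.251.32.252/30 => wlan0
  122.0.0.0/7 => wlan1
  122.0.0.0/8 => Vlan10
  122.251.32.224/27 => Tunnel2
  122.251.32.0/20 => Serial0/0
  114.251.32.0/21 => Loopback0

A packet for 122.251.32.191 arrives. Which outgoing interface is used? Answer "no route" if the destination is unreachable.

Routes whose prefix contains 122.251.32.191:
  122.0.0.0/7 (122.0.0.0 - 123.255.255.255) -> wlan1
  122.0.0.0/8 (122.0.0.0 - 122.255.255.255) -> Vlan10
  122.250.0.0/15 (122.250.0.0 - 122.251.255.255) -> Serial0/1
  122.251.32.0/20 (122.251.32.0 - 122.251.47.255) -> Serial0/0
More-specific entries that do NOT match:
  90.251.32.188/30 (90.251.32.188 - 90.251.32.191) does not contain 122.251.32.191
  122.251.32.252/30 (122.251.32.252 - 122.251.32.255) does not contain 122.251.32.191
  122.251.32.224/27 (122.251.32.224 - 122.251.32.255) does not contain 122.251.32.191
  114.251.32.0/21 (114.251.32.0 - 114.251.39.255) does not contain 122.251.32.191
Longest matching prefix is /20 -> interface Serial0/0.

Serial0/0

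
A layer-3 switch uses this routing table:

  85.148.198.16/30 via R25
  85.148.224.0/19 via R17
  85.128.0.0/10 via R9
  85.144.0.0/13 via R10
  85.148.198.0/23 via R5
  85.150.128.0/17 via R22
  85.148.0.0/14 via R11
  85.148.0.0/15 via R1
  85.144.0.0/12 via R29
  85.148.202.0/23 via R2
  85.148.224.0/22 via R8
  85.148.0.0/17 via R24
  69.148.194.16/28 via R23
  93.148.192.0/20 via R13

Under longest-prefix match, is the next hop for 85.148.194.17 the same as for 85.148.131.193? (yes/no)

85.148.194.17: longest match 85.148.0.0/15 -> R1
85.148.131.193: longest match 85.148.0.0/15 -> R1

yes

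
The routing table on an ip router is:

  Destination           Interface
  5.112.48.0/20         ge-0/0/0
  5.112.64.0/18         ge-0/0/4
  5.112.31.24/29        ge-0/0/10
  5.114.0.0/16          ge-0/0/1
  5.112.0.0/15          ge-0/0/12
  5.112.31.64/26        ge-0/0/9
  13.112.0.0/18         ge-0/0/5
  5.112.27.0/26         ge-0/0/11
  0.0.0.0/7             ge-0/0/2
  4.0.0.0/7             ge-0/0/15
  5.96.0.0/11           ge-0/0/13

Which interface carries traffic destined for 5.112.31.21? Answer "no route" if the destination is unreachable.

ge-0/0/12

Routes whose prefix contains 5.112.31.21:
  4.0.0.0/7 (4.0.0.0 - 5.255.255.255) -> ge-0/0/15
  5.96.0.0/11 (5.96.0.0 - 5.127.255.255) -> ge-0/0/13
  5.112.0.0/15 (5.112.0.0 - 5.113.255.255) -> ge-0/0/12
More-specific entries that do NOT match:
  5.112.31.24/29 (5.112.31.24 - 5.112.31.31) does not contain 5.112.31.21
  5.112.31.64/26 (5.112.31.64 - 5.112.31.127) does not contain 5.112.31.21
  5.112.27.0/26 (5.112.27.0 - 5.112.27.63) does not contain 5.112.31.21
  5.112.48.0/20 (5.112.48.0 - 5.112.63.255) does not contain 5.112.31.21
  5.112.64.0/18 (5.112.64.0 - 5.112.127.255) does not contain 5.112.31.21
  13.112.0.0/18 (13.112.0.0 - 13.112.63.255) does not contain 5.112.31.21
  5.114.0.0/16 (5.114.0.0 - 5.114.255.255) does not contain 5.112.31.21
Longest matching prefix is /15 -> interface ge-0/0/12.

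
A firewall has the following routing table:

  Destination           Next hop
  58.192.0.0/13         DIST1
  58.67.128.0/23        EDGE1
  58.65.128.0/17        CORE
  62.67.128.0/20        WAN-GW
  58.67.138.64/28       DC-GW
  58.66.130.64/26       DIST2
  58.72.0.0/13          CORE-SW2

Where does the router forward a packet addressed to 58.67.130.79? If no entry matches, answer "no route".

no route

No entry's prefix contains 58.67.130.79; there is no default route.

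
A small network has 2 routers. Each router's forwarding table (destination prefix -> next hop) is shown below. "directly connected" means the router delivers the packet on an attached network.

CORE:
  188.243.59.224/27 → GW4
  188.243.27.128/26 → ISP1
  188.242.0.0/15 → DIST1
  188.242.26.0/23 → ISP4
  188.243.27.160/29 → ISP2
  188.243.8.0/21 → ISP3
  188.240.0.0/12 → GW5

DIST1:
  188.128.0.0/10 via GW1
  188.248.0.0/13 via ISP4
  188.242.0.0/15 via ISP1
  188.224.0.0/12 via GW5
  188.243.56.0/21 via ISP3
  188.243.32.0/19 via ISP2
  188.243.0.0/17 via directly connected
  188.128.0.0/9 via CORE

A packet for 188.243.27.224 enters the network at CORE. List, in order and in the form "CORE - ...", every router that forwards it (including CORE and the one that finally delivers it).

At CORE: longest match for 188.243.27.224 is 188.242.0.0/15 -> DIST1
At DIST1: longest match for 188.243.27.224 is 188.243.0.0/17 -> directly connected

CORE - DIST1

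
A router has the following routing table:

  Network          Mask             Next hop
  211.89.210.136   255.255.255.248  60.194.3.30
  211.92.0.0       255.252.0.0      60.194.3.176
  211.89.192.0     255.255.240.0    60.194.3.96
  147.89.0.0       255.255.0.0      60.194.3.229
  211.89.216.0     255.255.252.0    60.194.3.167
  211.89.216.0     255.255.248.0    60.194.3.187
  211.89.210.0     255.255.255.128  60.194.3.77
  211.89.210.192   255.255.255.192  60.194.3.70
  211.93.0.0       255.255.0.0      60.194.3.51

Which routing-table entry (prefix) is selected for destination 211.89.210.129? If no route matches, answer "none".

none

211.89.210.129 is outside every listed prefix and there is no default route.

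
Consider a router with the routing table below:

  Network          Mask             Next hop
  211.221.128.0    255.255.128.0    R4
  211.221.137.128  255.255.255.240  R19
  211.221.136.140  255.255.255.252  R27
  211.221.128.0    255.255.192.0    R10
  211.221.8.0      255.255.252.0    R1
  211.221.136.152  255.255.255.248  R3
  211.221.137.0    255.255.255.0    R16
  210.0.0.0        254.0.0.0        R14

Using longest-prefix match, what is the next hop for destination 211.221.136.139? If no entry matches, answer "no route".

Routes whose prefix contains 211.221.136.139:
  210.0.0.0/7 (210.0.0.0 - 211.255.255.255) -> R14
  211.221.128.0/17 (211.221.128.0 - 211.221.255.255) -> R4
  211.221.128.0/18 (211.221.128.0 - 211.221.191.255) -> R10
More-specific entries that do NOT match:
  211.221.136.140/30 (211.221.136.140 - 211.221.136.143) does not contain 211.221.136.139
  211.221.136.152/29 (211.221.136.152 - 211.221.136.159) does not contain 211.221.136.139
  211.221.137.128/28 (211.221.137.128 - 211.221.137.143) does not contain 211.221.136.139
  211.221.137.0/24 (211.221.137.0 - 211.221.137.255) does not contain 211.221.136.139
  211.221.8.0/22 (211.221.8.0 - 211.221.11.255) does not contain 211.221.136.139
Longest matching prefix is /18 -> next hop R10.

R10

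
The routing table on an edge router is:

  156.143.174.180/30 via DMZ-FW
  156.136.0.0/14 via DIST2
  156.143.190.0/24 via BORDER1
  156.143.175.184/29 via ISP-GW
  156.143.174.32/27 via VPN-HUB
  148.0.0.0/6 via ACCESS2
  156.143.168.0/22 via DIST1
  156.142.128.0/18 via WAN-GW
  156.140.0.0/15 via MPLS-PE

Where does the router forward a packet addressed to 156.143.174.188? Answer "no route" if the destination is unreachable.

no route

No entry's prefix contains 156.143.174.188; there is no default route.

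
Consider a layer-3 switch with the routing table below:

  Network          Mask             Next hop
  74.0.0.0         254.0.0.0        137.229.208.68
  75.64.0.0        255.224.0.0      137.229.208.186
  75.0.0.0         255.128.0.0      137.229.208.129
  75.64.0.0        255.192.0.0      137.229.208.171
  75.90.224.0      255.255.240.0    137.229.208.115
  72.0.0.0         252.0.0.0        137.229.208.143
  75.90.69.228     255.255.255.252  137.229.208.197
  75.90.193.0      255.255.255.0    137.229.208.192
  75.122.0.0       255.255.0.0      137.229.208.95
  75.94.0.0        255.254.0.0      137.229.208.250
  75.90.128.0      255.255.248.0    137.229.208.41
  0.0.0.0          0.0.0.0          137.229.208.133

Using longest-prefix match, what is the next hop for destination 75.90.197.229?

137.229.208.186

Routes whose prefix contains 75.90.197.229:
  0.0.0.0/0 (default, matches everything) -> 137.229.208.133
  72.0.0.0/6 (72.0.0.0 - 75.255.255.255) -> 137.229.208.143
  74.0.0.0/7 (74.0.0.0 - 75.255.255.255) -> 137.229.208.68
  75.0.0.0/9 (75.0.0.0 - 75.127.255.255) -> 137.229.208.129
  75.64.0.0/10 (75.64.0.0 - 75.127.255.255) -> 137.229.208.171
  75.64.0.0/11 (75.64.0.0 - 75.95.255.255) -> 137.229.208.186
More-specific entries that do NOT match:
  75.90.69.228/30 (75.90.69.228 - 75.90.69.231) does not contain 75.90.197.229
  75.90.193.0/24 (75.90.193.0 - 75.90.193.255) does not contain 75.90.197.229
  75.90.128.0/21 (75.90.128.0 - 75.90.135.255) does not contain 75.90.197.229
  75.90.224.0/20 (75.90.224.0 - 75.90.239.255) does not contain 75.90.197.229
  75.122.0.0/16 (75.122.0.0 - 75.122.255.255) does not contain 75.90.197.229
  75.94.0.0/15 (75.94.0.0 - 75.95.255.255) does not contain 75.90.197.229
Longest matching prefix is /11 -> next hop 137.229.208.186.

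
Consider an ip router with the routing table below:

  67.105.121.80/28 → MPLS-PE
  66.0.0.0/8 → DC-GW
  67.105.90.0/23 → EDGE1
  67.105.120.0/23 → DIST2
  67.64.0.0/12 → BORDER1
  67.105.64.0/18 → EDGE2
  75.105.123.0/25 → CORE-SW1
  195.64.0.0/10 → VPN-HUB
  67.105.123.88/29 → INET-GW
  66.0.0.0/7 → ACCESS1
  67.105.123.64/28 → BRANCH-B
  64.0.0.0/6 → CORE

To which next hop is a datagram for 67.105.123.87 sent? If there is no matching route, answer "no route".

EDGE2

Routes whose prefix contains 67.105.123.87:
  64.0.0.0/6 (64.0.0.0 - 67.255.255.255) -> CORE
  66.0.0.0/7 (66.0.0.0 - 67.255.255.255) -> ACCESS1
  67.105.64.0/18 (67.105.64.0 - 67.105.127.255) -> EDGE2
More-specific entries that do NOT match:
  67.105.123.88/29 (67.105.123.88 - 67.105.123.95) does not contain 67.105.123.87
  67.105.121.80/28 (67.105.121.80 - 67.105.121.95) does not contain 67.105.123.87
  67.105.123.64/28 (67.105.123.64 - 67.105.123.79) does not contain 67.105.123.87
  75.105.123.0/25 (75.105.123.0 - 75.105.123.127) does not contain 67.105.123.87
  67.105.90.0/23 (67.105.90.0 - 67.105.91.255) does not contain 67.105.123.87
  67.105.120.0/23 (67.105.120.0 - 67.105.121.255) does not contain 67.105.123.87
Longest matching prefix is /18 -> next hop EDGE2.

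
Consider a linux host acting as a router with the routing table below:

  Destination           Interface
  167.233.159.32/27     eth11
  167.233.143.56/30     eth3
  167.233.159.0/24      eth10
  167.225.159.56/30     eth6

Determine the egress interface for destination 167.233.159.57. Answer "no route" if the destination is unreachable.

eth11

Routes whose prefix contains 167.233.159.57:
  167.233.159.0/24 (167.233.159.0 - 167.233.159.255) -> eth10
  167.233.159.32/27 (167.233.159.32 - 167.233.159.63) -> eth11
More-specific entries that do NOT match:
  167.233.143.56/30 (167.233.143.56 - 167.233.143.59) does not contain 167.233.159.57
  167.225.159.56/30 (167.225.159.56 - 167.225.159.59) does not contain 167.233.159.57
Longest matching prefix is /27 -> interface eth11.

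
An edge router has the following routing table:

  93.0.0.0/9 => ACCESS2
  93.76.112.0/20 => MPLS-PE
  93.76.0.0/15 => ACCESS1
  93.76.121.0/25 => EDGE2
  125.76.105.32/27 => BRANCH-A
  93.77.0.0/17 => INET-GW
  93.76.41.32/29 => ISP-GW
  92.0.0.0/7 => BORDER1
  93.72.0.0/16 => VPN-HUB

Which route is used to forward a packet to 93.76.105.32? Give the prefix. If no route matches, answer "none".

93.76.0.0/15

Entries matching 93.76.105.32:
  92.0.0.0/7 (92.0.0.0 - 93.255.255.255)
  93.0.0.0/9 (93.0.0.0 - 93.127.255.255)
  93.76.0.0/15 (93.76.0.0 - 93.77.255.255)
Most specific is 93.76.0.0/15.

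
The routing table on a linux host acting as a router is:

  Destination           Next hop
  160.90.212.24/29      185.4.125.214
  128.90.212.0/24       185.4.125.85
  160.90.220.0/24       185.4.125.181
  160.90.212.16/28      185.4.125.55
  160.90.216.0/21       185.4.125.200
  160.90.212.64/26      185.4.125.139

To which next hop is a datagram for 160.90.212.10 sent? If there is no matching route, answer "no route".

no route

No entry's prefix contains 160.90.212.10; there is no default route.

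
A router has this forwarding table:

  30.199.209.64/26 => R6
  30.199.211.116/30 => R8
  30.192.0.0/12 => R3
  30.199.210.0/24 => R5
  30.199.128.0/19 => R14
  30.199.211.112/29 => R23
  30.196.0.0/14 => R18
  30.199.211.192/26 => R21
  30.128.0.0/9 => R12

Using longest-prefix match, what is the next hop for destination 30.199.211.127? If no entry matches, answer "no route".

R18

Routes whose prefix contains 30.199.211.127:
  30.128.0.0/9 (30.128.0.0 - 30.255.255.255) -> R12
  30.192.0.0/12 (30.192.0.0 - 30.207.255.255) -> R3
  30.196.0.0/14 (30.196.0.0 - 30.199.255.255) -> R18
More-specific entries that do NOT match:
  30.199.211.116/30 (30.199.211.116 - 30.199.211.119) does not contain 30.199.211.127
  30.199.211.112/29 (30.199.211.112 - 30.199.211.119) does not contain 30.199.211.127
  30.199.209.64/26 (30.199.209.64 - 30.199.209.127) does not contain 30.199.211.127
  30.199.211.192/26 (30.199.211.192 - 30.199.211.255) does not contain 30.199.211.127
  30.199.210.0/24 (30.199.210.0 - 30.199.210.255) does not contain 30.199.211.127
  30.199.128.0/19 (30.199.128.0 - 30.199.159.255) does not contain 30.199.211.127
Longest matching prefix is /14 -> next hop R18.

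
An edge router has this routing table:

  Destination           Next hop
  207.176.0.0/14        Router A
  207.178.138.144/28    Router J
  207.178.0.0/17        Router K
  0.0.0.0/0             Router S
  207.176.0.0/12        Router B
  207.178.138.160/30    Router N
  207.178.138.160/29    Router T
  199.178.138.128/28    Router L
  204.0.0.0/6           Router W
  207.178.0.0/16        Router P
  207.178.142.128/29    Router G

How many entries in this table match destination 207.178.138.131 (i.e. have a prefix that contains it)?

5

Prefixes containing 207.178.138.131:
  0.0.0.0/0 (default, matches everything)
  204.0.0.0/6 (204.0.0.0 - 207.255.255.255)
  207.176.0.0/12 (207.176.0.0 - 207.191.255.255)
  207.176.0.0/14 (207.176.0.0 - 207.179.255.255)
  207.178.0.0/16 (207.178.0.0 - 207.178.255.255)
Total matching entries: 5.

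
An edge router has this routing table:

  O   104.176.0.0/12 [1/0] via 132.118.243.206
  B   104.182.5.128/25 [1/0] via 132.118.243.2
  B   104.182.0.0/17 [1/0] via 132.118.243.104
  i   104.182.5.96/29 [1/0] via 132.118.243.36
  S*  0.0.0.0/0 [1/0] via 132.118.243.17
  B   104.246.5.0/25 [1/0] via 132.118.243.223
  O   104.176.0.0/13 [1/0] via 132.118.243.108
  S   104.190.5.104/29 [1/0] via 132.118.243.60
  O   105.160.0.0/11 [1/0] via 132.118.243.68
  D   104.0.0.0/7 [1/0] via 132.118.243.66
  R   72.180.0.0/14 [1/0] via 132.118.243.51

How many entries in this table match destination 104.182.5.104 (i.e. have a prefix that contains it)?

Prefixes containing 104.182.5.104:
  0.0.0.0/0 (default, matches everything)
  104.0.0.0/7 (104.0.0.0 - 105.255.255.255)
  104.176.0.0/12 (104.176.0.0 - 104.191.255.255)
  104.176.0.0/13 (104.176.0.0 - 104.183.255.255)
  104.182.0.0/17 (104.182.0.0 - 104.182.127.255)
Total matching entries: 5.

5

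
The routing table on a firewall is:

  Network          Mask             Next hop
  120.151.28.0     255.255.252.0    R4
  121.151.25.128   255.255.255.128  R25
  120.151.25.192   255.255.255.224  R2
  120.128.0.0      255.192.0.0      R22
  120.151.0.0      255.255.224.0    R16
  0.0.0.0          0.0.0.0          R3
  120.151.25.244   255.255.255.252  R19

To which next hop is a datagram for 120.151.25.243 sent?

Routes whose prefix contains 120.151.25.243:
  0.0.0.0/0 (default, matches everything) -> R3
  120.128.0.0/10 (120.128.0.0 - 120.191.255.255) -> R22
  120.151.0.0/19 (120.151.0.0 - 120.151.31.255) -> R16
More-specific entries that do NOT match:
  120.151.25.244/30 (120.151.25.244 - 120.151.25.247) does not contain 120.151.25.243
  120.151.25.192/27 (120.151.25.192 - 120.151.25.223) does not contain 120.151.25.243
  121.151.25.128/25 (121.151.25.128 - 121.151.25.255) does not contain 120.151.25.243
  120.151.28.0/22 (120.151.28.0 - 120.151.31.255) does not contain 120.151.25.243
Longest matching prefix is /19 -> next hop R16.

R16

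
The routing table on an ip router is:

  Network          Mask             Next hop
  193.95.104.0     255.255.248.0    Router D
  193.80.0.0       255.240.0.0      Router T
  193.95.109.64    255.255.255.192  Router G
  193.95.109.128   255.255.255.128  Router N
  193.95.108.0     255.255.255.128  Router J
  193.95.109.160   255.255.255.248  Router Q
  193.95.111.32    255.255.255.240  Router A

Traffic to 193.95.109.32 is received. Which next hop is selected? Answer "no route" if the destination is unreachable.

Routes whose prefix contains 193.95.109.32:
  193.80.0.0/12 (193.80.0.0 - 193.95.255.255) -> Router T
  193.95.104.0/21 (193.95.104.0 - 193.95.111.255) -> Router D
More-specific entries that do NOT match:
  193.95.109.160/29 (193.95.109.160 - 193.95.109.167) does not contain 193.95.109.32
  193.95.111.32/28 (193.95.111.32 - 193.95.111.47) does not contain 193.95.109.32
  193.95.109.64/26 (193.95.109.64 - 193.95.109.127) does not contain 193.95.109.32
  193.95.109.128/25 (193.95.109.128 - 193.95.109.255) does not contain 193.95.109.32
  193.95.108.0/25 (193.95.108.0 - 193.95.108.127) does not contain 193.95.109.32
Longest matching prefix is /21 -> next hop Router D.

Router D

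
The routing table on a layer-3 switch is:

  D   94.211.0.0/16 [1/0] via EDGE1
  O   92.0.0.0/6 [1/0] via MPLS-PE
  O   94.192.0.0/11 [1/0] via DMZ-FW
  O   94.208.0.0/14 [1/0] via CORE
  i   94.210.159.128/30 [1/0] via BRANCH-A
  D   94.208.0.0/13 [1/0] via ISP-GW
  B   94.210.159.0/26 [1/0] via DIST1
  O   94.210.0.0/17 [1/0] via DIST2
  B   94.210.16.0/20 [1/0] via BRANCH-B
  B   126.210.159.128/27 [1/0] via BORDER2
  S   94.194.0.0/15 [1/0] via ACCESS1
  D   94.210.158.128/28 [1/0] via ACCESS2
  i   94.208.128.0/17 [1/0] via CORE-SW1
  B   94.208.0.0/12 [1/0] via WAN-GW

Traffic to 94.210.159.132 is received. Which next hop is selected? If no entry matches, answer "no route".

Routes whose prefix contains 94.210.159.132:
  92.0.0.0/6 (92.0.0.0 - 95.255.255.255) -> MPLS-PE
  94.192.0.0/11 (94.192.0.0 - 94.223.255.255) -> DMZ-FW
  94.208.0.0/12 (94.208.0.0 - 94.223.255.255) -> WAN-GW
  94.208.0.0/13 (94.208.0.0 - 94.215.255.255) -> ISP-GW
  94.208.0.0/14 (94.208.0.0 - 94.211.255.255) -> CORE
More-specific entries that do NOT match:
  94.210.159.128/30 (94.210.159.128 - 94.210.159.131) does not contain 94.210.159.132
  94.210.158.128/28 (94.210.158.128 - 94.210.158.143) does not contain 94.210.159.132
  126.210.159.128/27 (126.210.159.128 - 126.210.159.159) does not contain 94.210.159.132
  94.210.159.0/26 (94.210.159.0 - 94.210.159.63) does not contain 94.210.159.132
  94.210.16.0/20 (94.210.16.0 - 94.210.31.255) does not contain 94.210.159.132
  94.210.0.0/17 (94.210.0.0 - 94.210.127.255) does not contain 94.210.159.132
  94.208.128.0/17 (94.208.128.0 - 94.208.255.255) does not contain 94.210.159.132
  94.211.0.0/16 (94.211.0.0 - 94.211.255.255) does not contain 94.210.159.132
  94.194.0.0/15 (94.194.0.0 - 94.195.255.255) does not contain 94.210.159.132
Longest matching prefix is /14 -> next hop CORE.

CORE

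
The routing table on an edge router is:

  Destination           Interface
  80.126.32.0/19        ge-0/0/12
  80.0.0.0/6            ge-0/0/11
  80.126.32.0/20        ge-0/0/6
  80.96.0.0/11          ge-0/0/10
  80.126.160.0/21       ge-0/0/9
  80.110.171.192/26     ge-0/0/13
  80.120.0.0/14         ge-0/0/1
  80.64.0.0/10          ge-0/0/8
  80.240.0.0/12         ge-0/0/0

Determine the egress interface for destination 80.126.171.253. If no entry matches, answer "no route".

ge-0/0/10

Routes whose prefix contains 80.126.171.253:
  80.0.0.0/6 (80.0.0.0 - 83.255.255.255) -> ge-0/0/11
  80.64.0.0/10 (80.64.0.0 - 80.127.255.255) -> ge-0/0/8
  80.96.0.0/11 (80.96.0.0 - 80.127.255.255) -> ge-0/0/10
More-specific entries that do NOT match:
  80.110.171.192/26 (80.110.171.192 - 80.110.171.255) does not contain 80.126.171.253
  80.126.160.0/21 (80.126.160.0 - 80.126.167.255) does not contain 80.126.171.253
  80.126.32.0/20 (80.126.32.0 - 80.126.47.255) does not contain 80.126.171.253
  80.126.32.0/19 (80.126.32.0 - 80.126.63.255) does not contain 80.126.171.253
  80.120.0.0/14 (80.120.0.0 - 80.123.255.255) does not contain 80.126.171.253
  80.240.0.0/12 (80.240.0.0 - 80.255.255.255) does not contain 80.126.171.253
Longest matching prefix is /11 -> interface ge-0/0/10.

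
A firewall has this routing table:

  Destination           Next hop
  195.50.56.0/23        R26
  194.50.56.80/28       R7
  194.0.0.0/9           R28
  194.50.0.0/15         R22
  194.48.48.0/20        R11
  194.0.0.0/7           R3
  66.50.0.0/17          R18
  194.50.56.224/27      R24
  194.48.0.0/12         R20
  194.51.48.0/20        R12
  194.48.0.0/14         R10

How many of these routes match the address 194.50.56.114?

5

Prefixes containing 194.50.56.114:
  194.0.0.0/7 (194.0.0.0 - 195.255.255.255)
  194.0.0.0/9 (194.0.0.0 - 194.127.255.255)
  194.48.0.0/12 (194.48.0.0 - 194.63.255.255)
  194.48.0.0/14 (194.48.0.0 - 194.51.255.255)
  194.50.0.0/15 (194.50.0.0 - 194.51.255.255)
Total matching entries: 5.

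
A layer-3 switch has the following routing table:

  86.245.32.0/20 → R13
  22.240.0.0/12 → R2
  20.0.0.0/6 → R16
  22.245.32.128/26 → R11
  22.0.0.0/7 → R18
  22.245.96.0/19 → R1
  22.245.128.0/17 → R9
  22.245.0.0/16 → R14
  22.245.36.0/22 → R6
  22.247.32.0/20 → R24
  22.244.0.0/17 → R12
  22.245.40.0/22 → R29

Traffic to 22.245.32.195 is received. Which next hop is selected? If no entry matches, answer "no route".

Routes whose prefix contains 22.245.32.195:
  20.0.0.0/6 (20.0.0.0 - 23.255.255.255) -> R16
  22.0.0.0/7 (22.0.0.0 - 23.255.255.255) -> R18
  22.240.0.0/12 (22.240.0.0 - 22.255.255.255) -> R2
  22.245.0.0/16 (22.245.0.0 - 22.245.255.255) -> R14
More-specific entries that do NOT match:
  22.245.32.128/26 (22.245.32.128 - 22.245.32.191) does not contain 22.245.32.195
  22.245.36.0/22 (22.245.36.0 - 22.245.39.255) does not contain 22.245.32.195
  22.245.40.0/22 (22.245.40.0 - 22.245.43.255) does not contain 22.245.32.195
  86.245.32.0/20 (86.245.32.0 - 86.245.47.255) does not contain 22.245.32.195
  22.247.32.0/20 (22.247.32.0 - 22.247.47.255) does not contain 22.245.32.195
  22.245.96.0/19 (22.245.96.0 - 22.245.127.255) does not contain 22.245.32.195
  22.245.128.0/17 (22.245.128.0 - 22.245.255.255) does not contain 22.245.32.195
  22.244.0.0/17 (22.244.0.0 - 22.244.127.255) does not contain 22.245.32.195
Longest matching prefix is /16 -> next hop R14.

R14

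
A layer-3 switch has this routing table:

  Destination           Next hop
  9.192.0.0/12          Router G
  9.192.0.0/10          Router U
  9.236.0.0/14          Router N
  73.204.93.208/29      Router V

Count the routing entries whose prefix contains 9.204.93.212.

2

Prefixes containing 9.204.93.212:
  9.192.0.0/10 (9.192.0.0 - 9.255.255.255)
  9.192.0.0/12 (9.192.0.0 - 9.207.255.255)
Total matching entries: 2.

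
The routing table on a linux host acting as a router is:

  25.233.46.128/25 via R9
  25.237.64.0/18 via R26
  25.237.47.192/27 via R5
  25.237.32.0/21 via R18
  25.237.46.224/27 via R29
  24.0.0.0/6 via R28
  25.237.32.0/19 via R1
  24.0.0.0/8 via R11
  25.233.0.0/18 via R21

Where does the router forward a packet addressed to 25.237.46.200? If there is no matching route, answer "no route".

Routes whose prefix contains 25.237.46.200:
  24.0.0.0/6 (24.0.0.0 - 27.255.255.255) -> R28
  25.237.32.0/19 (25.237.32.0 - 25.237.63.255) -> R1
More-specific entries that do NOT match:
  25.237.47.192/27 (25.237.47.192 - 25.237.47.223) does not contain 25.237.46.200
  25.237.46.224/27 (25.237.46.224 - 25.237.46.255) does not contain 25.237.46.200
  25.233.46.128/25 (25.233.46.128 - 25.233.46.255) does not contain 25.237.46.200
  25.237.32.0/21 (25.237.32.0 - 25.237.39.255) does not contain 25.237.46.200
Longest matching prefix is /19 -> next hop R1.

R1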